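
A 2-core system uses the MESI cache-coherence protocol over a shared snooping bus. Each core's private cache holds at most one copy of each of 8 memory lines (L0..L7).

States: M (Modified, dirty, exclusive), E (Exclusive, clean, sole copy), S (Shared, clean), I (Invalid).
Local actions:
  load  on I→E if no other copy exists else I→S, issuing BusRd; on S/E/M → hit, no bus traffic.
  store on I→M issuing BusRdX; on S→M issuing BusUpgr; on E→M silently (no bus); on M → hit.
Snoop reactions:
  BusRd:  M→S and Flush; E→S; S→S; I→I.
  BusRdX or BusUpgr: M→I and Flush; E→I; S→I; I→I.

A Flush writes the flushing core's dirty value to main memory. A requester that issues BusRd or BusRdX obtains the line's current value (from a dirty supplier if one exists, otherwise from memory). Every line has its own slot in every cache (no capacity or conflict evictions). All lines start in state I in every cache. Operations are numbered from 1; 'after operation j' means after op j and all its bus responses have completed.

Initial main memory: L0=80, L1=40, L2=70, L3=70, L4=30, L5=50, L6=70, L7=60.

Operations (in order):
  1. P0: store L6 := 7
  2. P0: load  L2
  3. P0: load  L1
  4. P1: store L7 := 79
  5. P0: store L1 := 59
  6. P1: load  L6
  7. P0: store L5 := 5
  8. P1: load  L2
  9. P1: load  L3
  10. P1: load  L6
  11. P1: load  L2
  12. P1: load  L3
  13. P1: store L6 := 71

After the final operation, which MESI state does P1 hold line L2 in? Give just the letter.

state = S

step 1: P0: store L6 := 7  ⟶  MI  (L6)  txn=BusRdX  M[L6]=70
step 2: P0: load  L2  ⟶  EI  (L2)  txn=BusRd  M[L2]=70
step 3: P0: load  L1  ⟶  EI  (L1)  txn=BusRd  M[L1]=40
step 4: P1: store L7 := 79  ⟶  IM  (L7)  txn=BusRdX  M[L7]=60
step 5: P0: store L1 := 59  ⟶  MI  (L1)  txn=∅  M[L1]=40
step 6: P1: load  L6  ⟶  SS  (L6)  txn=BusRd+Flush  M[L6]=7
step 7: P0: store L5 := 5  ⟶  MI  (L5)  txn=BusRdX  M[L5]=50
step 8: P1: load  L2  ⟶  SS  (L2)  txn=BusRd  M[L2]=70
step 9: P1: load  L3  ⟶  IE  (L3)  txn=BusRd  M[L3]=70
step 10: P1: load  L6  ⟶  SS  (L6)  txn=∅  M[L6]=7
step 11: P1: load  L2  ⟶  SS  (L2)  txn=∅  M[L2]=70
step 12: P1: load  L3  ⟶  IE  (L3)  txn=∅  M[L3]=70
step 13: P1: store L6 := 71  ⟶  IM  (L6)  txn=BusUpgr  M[L6]=7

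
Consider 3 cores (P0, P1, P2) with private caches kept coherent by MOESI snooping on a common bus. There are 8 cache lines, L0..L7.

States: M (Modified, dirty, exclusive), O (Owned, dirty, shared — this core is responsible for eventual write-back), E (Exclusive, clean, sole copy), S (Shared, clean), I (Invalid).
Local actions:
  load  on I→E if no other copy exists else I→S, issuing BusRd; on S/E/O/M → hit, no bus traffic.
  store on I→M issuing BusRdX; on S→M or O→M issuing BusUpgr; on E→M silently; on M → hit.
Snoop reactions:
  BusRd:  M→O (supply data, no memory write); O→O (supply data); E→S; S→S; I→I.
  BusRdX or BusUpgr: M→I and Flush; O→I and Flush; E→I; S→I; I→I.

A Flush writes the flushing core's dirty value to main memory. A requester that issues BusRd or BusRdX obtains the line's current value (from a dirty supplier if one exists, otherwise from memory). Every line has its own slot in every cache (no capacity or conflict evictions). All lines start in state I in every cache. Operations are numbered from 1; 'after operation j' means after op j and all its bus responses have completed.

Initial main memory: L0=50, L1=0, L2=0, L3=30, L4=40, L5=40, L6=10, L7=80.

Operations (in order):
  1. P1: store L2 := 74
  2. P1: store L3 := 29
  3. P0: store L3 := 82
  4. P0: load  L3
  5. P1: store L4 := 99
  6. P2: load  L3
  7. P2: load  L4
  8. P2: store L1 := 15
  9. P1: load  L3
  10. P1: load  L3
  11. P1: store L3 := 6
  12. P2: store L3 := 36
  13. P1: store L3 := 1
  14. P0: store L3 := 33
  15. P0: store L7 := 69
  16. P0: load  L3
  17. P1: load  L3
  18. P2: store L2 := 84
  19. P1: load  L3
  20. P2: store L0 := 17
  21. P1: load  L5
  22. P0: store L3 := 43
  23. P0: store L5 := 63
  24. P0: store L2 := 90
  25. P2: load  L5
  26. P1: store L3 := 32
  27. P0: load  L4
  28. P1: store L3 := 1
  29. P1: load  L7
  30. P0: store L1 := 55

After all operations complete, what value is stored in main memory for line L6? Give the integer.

memory[L6] = 10

step 1: P1: store L2 := 74  ⟶  IMI  (L2)  txn=BusRdX  M[L2]=0
step 2: P1: store L3 := 29  ⟶  IMI  (L3)  txn=BusRdX  M[L3]=30
step 3: P0: store L3 := 82  ⟶  MII  (L3)  txn=BusRdX+Flush  M[L3]=29
step 4: P0: load  L3  ⟶  MII  (L3)  txn=∅  M[L3]=29
step 5: P1: store L4 := 99  ⟶  IMI  (L4)  txn=BusRdX  M[L4]=40
step 6: P2: load  L3  ⟶  OIS  (L3)  txn=BusRd  M[L3]=29
step 7: P2: load  L4  ⟶  IOS  (L4)  txn=BusRd  M[L4]=40
step 8: P2: store L1 := 15  ⟶  IIM  (L1)  txn=BusRdX  M[L1]=0
step 9: P1: load  L3  ⟶  OSS  (L3)  txn=BusRd  M[L3]=29
step 10: P1: load  L3  ⟶  OSS  (L3)  txn=∅  M[L3]=29
step 11: P1: store L3 := 6  ⟶  IMI  (L3)  txn=BusUpgr+Flush  M[L3]=82
step 12: P2: store L3 := 36  ⟶  IIM  (L3)  txn=BusRdX+Flush  M[L3]=6
step 13: P1: store L3 := 1  ⟶  IMI  (L3)  txn=BusRdX+Flush  M[L3]=36
step 14: P0: store L3 := 33  ⟶  MII  (L3)  txn=BusRdX+Flush  M[L3]=1
step 15: P0: store L7 := 69  ⟶  MII  (L7)  txn=BusRdX  M[L7]=80
step 16: P0: load  L3  ⟶  MII  (L3)  txn=∅  M[L3]=1
step 17: P1: load  L3  ⟶  OSI  (L3)  txn=BusRd  M[L3]=1
step 18: P2: store L2 := 84  ⟶  IIM  (L2)  txn=BusRdX+Flush  M[L2]=74
step 19: P1: load  L3  ⟶  OSI  (L3)  txn=∅  M[L3]=1
step 20: P2: store L0 := 17  ⟶  IIM  (L0)  txn=BusRdX  M[L0]=50
step 21: P1: load  L5  ⟶  IEI  (L5)  txn=BusRd  M[L5]=40
step 22: P0: store L3 := 43  ⟶  MII  (L3)  txn=BusUpgr  M[L3]=1
step 23: P0: store L5 := 63  ⟶  MII  (L5)  txn=BusRdX  M[L5]=40
step 24: P0: store L2 := 90  ⟶  MII  (L2)  txn=BusRdX+Flush  M[L2]=84
step 25: P2: load  L5  ⟶  OIS  (L5)  txn=BusRd  M[L5]=40
step 26: P1: store L3 := 32  ⟶  IMI  (L3)  txn=BusRdX+Flush  M[L3]=43
step 27: P0: load  L4  ⟶  SOS  (L4)  txn=BusRd  M[L4]=40
step 28: P1: store L3 := 1  ⟶  IMI  (L3)  txn=∅  M[L3]=43
step 29: P1: load  L7  ⟶  OSI  (L7)  txn=BusRd  M[L7]=80
step 30: P0: store L1 := 55  ⟶  MII  (L1)  txn=BusRdX+Flush  M[L1]=15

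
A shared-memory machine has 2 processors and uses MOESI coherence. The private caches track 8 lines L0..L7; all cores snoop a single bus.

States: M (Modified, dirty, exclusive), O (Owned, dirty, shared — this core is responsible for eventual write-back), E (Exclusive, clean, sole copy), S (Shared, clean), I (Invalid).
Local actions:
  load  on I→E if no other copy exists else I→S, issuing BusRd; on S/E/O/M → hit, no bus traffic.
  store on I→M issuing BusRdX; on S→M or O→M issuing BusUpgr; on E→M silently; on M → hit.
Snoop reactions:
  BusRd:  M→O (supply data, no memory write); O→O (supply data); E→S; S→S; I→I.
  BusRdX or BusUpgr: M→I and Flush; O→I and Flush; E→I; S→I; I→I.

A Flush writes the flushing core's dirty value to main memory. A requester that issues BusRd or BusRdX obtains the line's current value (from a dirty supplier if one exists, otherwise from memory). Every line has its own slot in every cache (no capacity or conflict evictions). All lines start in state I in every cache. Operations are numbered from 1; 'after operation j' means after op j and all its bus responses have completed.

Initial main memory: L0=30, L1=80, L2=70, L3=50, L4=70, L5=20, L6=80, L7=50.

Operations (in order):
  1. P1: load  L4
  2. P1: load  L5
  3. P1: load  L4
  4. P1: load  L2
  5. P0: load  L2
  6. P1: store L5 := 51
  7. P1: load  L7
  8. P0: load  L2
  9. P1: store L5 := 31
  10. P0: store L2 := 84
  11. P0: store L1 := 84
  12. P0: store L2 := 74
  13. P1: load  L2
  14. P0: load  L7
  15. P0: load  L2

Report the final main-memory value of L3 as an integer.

  op1 P1: load  L4 → I/E on L4; bus BusRd; mem=70
  op2 P1: load  L5 → I/E on L5; bus BusRd; mem=20
  op3 P1: load  L4 → I/E on L4; bus (none); mem=70
  op4 P1: load  L2 → I/E on L2; bus BusRd; mem=70
  op5 P0: load  L2 → S/S on L2; bus BusRd; mem=70
  op6 P1: store L5 := 51 → I/M on L5; bus (none); mem=20
  op7 P1: load  L7 → I/E on L7; bus BusRd; mem=50
  op8 P0: load  L2 → S/S on L2; bus (none); mem=70
  op9 P1: store L5 := 31 → I/M on L5; bus (none); mem=20
  op10 P0: store L2 := 84 → M/I on L2; bus BusUpgr; mem=70
  op11 P0: store L1 := 84 → M/I on L1; bus BusRdX; mem=80
  op12 P0: store L2 := 74 → M/I on L2; bus (none); mem=70
  op13 P1: load  L2 → O/S on L2; bus BusRd; mem=70
  op14 P0: load  L7 → S/S on L7; bus BusRd; mem=50
  op15 P0: load  L2 → O/S on L2; bus (none); mem=70

memory[L3] = 50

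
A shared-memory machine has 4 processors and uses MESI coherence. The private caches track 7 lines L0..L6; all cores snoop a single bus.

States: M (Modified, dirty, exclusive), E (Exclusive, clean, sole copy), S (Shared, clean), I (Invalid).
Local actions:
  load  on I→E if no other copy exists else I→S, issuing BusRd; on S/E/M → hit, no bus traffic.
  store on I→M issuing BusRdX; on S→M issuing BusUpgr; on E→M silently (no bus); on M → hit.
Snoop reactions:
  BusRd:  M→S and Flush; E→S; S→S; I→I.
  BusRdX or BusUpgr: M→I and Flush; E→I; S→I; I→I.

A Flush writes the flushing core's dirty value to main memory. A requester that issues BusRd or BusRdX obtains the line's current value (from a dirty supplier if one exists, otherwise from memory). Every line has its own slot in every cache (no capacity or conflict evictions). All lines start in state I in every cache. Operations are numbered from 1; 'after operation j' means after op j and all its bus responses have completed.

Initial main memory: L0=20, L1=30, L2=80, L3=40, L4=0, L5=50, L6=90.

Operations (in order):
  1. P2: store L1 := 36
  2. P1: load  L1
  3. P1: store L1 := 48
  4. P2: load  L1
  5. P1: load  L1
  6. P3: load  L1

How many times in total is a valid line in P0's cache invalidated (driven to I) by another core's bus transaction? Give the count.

[1] P2: store L1 := 36 | P0:I, P1:I, P2:M(36), P3:I | bus: BusRdX
[2] P1: load  L1 | P0:I, P1:S(36), P2:S(36), P3:I | bus: BusRd,Flush
[3] P1: store L1 := 48 | P0:I, P1:M(48), P2:I, P3:I | bus: BusUpgr
[4] P2: load  L1 | P0:I, P1:S(48), P2:S(48), P3:I | bus: BusRd,Flush
[5] P1: load  L1 | P0:I, P1:S(48), P2:S(48), P3:I | bus: none
[6] P3: load  L1 | P0:I, P1:S(48), P2:S(48), P3:S(48) | bus: BusRd

invalidations = 0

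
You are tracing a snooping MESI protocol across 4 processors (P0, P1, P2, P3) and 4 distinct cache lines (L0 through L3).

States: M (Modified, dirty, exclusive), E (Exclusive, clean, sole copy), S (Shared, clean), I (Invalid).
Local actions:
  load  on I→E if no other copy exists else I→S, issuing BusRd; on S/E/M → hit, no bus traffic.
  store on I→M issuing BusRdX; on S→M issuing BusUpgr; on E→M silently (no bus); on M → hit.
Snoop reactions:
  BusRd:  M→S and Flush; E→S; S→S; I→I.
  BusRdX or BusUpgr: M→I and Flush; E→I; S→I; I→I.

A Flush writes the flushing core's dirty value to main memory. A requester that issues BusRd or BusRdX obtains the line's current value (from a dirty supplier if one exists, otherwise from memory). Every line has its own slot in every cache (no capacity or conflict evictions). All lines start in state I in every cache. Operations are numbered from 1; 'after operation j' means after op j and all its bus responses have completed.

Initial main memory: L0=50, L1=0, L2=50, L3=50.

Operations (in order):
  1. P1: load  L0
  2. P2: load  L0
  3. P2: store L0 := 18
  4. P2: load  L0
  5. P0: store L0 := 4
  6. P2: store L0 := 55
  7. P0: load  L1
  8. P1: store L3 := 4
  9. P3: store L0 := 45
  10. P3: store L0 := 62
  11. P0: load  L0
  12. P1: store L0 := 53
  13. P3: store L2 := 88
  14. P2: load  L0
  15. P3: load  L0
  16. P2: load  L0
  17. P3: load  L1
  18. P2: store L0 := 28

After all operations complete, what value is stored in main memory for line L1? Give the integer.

  op1 P1: load  L0 → I/E/I/I on L0; bus BusRd; mem=50
  op2 P2: load  L0 → I/S/S/I on L0; bus BusRd; mem=50
  op3 P2: store L0 := 18 → I/I/M/I on L0; bus BusUpgr; mem=50
  op4 P2: load  L0 → I/I/M/I on L0; bus (none); mem=50
  op5 P0: store L0 := 4 → M/I/I/I on L0; bus BusRdX Flush; mem=18
  op6 P2: store L0 := 55 → I/I/M/I on L0; bus BusRdX Flush; mem=4
  op7 P0: load  L1 → E/I/I/I on L1; bus BusRd; mem=0
  op8 P1: store L3 := 4 → I/M/I/I on L3; bus BusRdX; mem=50
  op9 P3: store L0 := 45 → I/I/I/M on L0; bus BusRdX Flush; mem=55
  op10 P3: store L0 := 62 → I/I/I/M on L0; bus (none); mem=55
  op11 P0: load  L0 → S/I/I/S on L0; bus BusRd Flush; mem=62
  op12 P1: store L0 := 53 → I/M/I/I on L0; bus BusRdX; mem=62
  op13 P3: store L2 := 88 → I/I/I/M on L2; bus BusRdX; mem=50
  op14 P2: load  L0 → I/S/S/I on L0; bus BusRd Flush; mem=53
  op15 P3: load  L0 → I/S/S/S on L0; bus BusRd; mem=53
  op16 P2: load  L0 → I/S/S/S on L0; bus (none); mem=53
  op17 P3: load  L1 → S/I/I/S on L1; bus BusRd; mem=0
  op18 P2: store L0 := 28 → I/I/M/I on L0; bus BusUpgr; mem=53

memory[L1] = 0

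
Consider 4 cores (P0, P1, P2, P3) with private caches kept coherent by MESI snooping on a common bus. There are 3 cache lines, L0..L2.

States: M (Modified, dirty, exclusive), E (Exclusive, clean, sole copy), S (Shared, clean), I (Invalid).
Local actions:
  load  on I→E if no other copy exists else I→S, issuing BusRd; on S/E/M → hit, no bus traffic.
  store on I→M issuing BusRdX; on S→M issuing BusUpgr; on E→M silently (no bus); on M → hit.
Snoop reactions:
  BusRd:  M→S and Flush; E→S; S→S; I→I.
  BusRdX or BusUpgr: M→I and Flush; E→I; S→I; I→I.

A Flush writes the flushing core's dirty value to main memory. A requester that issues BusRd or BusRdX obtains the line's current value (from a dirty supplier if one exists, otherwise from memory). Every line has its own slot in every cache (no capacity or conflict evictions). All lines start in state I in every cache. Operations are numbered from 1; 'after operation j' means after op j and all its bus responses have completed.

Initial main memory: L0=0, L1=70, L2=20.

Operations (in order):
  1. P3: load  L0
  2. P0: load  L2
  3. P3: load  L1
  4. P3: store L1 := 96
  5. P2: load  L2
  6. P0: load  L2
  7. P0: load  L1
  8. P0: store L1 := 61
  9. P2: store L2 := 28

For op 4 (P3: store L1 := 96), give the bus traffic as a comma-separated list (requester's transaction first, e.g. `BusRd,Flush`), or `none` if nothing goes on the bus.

  op1 P3: load  L0 → I/I/I/E on L0; bus BusRd; mem=0
  op2 P0: load  L2 → E/I/I/I on L2; bus BusRd; mem=20
  op3 P3: load  L1 → I/I/I/E on L1; bus BusRd; mem=70
  op4 P3: store L1 := 96 → I/I/I/M on L1; bus (none); mem=70
  op5 P2: load  L2 → S/I/S/I on L2; bus BusRd; mem=20
  op6 P0: load  L2 → S/I/S/I on L2; bus (none); mem=20
  op7 P0: load  L1 → S/I/I/S on L1; bus BusRd Flush; mem=96
  op8 P0: store L1 := 61 → M/I/I/I on L1; bus BusUpgr; mem=96
  op9 P2: store L2 := 28 → I/I/M/I on L2; bus BusUpgr; mem=20

bus = none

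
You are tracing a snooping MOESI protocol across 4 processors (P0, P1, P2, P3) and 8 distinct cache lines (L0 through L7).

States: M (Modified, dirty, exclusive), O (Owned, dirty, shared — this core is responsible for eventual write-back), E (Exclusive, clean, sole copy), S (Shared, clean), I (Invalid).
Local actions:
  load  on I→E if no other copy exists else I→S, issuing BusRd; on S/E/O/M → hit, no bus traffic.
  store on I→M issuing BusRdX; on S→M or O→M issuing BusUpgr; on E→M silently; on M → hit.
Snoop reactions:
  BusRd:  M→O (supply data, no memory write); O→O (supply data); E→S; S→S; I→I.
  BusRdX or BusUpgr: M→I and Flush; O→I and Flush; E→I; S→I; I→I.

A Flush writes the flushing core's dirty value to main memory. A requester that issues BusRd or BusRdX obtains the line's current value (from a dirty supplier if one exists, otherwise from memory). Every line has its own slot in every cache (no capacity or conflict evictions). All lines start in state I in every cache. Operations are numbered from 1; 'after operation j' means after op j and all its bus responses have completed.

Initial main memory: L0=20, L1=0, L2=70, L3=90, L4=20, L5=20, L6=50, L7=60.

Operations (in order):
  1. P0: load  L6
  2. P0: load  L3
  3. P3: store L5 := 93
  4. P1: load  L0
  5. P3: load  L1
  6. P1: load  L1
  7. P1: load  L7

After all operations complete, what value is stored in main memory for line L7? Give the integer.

1. P0: load  L6  bus=[BusRd]  L6: P0=E P1=I P2=I P3=I  mem[L6]=50
2. P0: load  L3  bus=[BusRd]  L3: P0=E P1=I P2=I P3=I  mem[L3]=90
3. P3: store L5 := 93  bus=[BusRdX]  L5: P0=I P1=I P2=I P3=M  mem[L5]=20
4. P1: load  L0  bus=[BusRd]  L0: P0=I P1=E P2=I P3=I  mem[L0]=20
5. P3: load  L1  bus=[BusRd]  L1: P0=I P1=I P2=I P3=E  mem[L1]=0
6. P1: load  L1  bus=[BusRd]  L1: P0=I P1=S P2=I P3=S  mem[L1]=0
7. P1: load  L7  bus=[BusRd]  L7: P0=I P1=E P2=I P3=I  mem[L7]=60

memory[L7] = 60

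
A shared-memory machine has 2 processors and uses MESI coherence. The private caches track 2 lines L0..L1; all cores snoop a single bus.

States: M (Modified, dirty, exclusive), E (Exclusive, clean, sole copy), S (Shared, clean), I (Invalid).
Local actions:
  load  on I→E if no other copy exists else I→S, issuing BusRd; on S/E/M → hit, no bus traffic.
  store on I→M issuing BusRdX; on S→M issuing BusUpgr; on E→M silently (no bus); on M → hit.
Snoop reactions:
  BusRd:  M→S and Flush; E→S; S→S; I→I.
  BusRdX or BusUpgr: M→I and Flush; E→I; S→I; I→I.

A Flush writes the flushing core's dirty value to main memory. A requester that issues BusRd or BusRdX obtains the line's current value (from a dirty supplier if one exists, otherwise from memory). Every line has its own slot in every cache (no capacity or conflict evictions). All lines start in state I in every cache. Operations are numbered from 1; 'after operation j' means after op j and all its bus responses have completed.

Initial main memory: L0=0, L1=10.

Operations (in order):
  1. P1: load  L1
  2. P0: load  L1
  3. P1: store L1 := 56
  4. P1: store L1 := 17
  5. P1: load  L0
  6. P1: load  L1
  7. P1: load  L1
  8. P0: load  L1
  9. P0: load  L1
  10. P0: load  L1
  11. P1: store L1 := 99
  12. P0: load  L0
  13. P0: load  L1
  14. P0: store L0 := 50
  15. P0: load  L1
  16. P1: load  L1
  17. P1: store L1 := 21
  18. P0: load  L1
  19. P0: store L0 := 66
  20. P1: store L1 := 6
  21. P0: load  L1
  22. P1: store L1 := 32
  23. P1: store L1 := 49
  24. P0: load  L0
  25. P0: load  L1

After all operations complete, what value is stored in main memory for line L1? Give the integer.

memory[L1] = 49

  op1 P1: load  L1 → I/E on L1; bus BusRd; mem=10
  op2 P0: load  L1 → S/S on L1; bus BusRd; mem=10
  op3 P1: store L1 := 56 → I/M on L1; bus BusUpgr; mem=10
  op4 P1: store L1 := 17 → I/M on L1; bus (none); mem=10
  op5 P1: load  L0 → I/E on L0; bus BusRd; mem=0
  op6 P1: load  L1 → I/M on L1; bus (none); mem=10
  op7 P1: load  L1 → I/M on L1; bus (none); mem=10
  op8 P0: load  L1 → S/S on L1; bus BusRd Flush; mem=17
  op9 P0: load  L1 → S/S on L1; bus (none); mem=17
  op10 P0: load  L1 → S/S on L1; bus (none); mem=17
  op11 P1: store L1 := 99 → I/M on L1; bus BusUpgr; mem=17
  op12 P0: load  L0 → S/S on L0; bus BusRd; mem=0
  op13 P0: load  L1 → S/S on L1; bus BusRd Flush; mem=99
  op14 P0: store L0 := 50 → M/I on L0; bus BusUpgr; mem=0
  op15 P0: load  L1 → S/S on L1; bus (none); mem=99
  op16 P1: load  L1 → S/S on L1; bus (none); mem=99
  op17 P1: store L1 := 21 → I/M on L1; bus BusUpgr; mem=99
  op18 P0: load  L1 → S/S on L1; bus BusRd Flush; mem=21
  op19 P0: store L0 := 66 → M/I on L0; bus (none); mem=0
  op20 P1: store L1 := 6 → I/M on L1; bus BusUpgr; mem=21
  op21 P0: load  L1 → S/S on L1; bus BusRd Flush; mem=6
  op22 P1: store L1 := 32 → I/M on L1; bus BusUpgr; mem=6
  op23 P1: store L1 := 49 → I/M on L1; bus (none); mem=6
  op24 P0: load  L0 → M/I on L0; bus (none); mem=0
  op25 P0: load  L1 → S/S on L1; bus BusRd Flush; mem=49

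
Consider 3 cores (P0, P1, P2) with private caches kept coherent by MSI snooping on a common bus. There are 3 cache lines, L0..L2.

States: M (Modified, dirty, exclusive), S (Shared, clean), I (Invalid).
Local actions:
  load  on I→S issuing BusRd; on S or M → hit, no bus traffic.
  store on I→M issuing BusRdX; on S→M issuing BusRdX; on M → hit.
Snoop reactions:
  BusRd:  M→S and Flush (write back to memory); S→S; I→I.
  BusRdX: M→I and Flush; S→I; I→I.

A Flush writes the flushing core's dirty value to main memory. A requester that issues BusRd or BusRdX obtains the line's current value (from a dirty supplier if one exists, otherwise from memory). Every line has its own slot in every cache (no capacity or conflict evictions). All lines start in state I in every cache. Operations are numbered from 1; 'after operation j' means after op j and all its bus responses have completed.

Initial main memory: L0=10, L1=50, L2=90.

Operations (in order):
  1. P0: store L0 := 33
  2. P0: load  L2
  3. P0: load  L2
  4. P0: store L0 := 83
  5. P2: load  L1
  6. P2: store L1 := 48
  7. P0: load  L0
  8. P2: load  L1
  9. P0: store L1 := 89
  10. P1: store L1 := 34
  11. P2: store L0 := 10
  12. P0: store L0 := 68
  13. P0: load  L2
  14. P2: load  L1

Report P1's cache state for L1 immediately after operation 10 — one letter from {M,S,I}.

[1] P0: store L0 := 33 | P0:M(33), P1:I, P2:I | bus: BusRdX
[2] P0: load  L2 | P0:S(90), P1:I, P2:I | bus: BusRd
[3] P0: load  L2 | P0:S(90), P1:I, P2:I | bus: none
[4] P0: store L0 := 83 | P0:M(83), P1:I, P2:I | bus: none
[5] P2: load  L1 | P0:I, P1:I, P2:S(50) | bus: BusRd
[6] P2: store L1 := 48 | P0:I, P1:I, P2:M(48) | bus: BusRdX
[7] P0: load  L0 | P0:M(83), P1:I, P2:I | bus: none
[8] P2: load  L1 | P0:I, P1:I, P2:M(48) | bus: none
[9] P0: store L1 := 89 | P0:M(89), P1:I, P2:I | bus: BusRdX,Flush
[10] P1: store L1 := 34 | P0:I, P1:M(34), P2:I | bus: BusRdX,Flush
[11] P2: store L0 := 10 | P0:I, P1:I, P2:M(10) | bus: BusRdX,Flush
[12] P0: store L0 := 68 | P0:M(68), P1:I, P2:I | bus: BusRdX,Flush
[13] P0: load  L2 | P0:S(90), P1:I, P2:I | bus: none
[14] P2: load  L1 | P0:I, P1:S(34), P2:S(34) | bus: BusRd,Flush

state = M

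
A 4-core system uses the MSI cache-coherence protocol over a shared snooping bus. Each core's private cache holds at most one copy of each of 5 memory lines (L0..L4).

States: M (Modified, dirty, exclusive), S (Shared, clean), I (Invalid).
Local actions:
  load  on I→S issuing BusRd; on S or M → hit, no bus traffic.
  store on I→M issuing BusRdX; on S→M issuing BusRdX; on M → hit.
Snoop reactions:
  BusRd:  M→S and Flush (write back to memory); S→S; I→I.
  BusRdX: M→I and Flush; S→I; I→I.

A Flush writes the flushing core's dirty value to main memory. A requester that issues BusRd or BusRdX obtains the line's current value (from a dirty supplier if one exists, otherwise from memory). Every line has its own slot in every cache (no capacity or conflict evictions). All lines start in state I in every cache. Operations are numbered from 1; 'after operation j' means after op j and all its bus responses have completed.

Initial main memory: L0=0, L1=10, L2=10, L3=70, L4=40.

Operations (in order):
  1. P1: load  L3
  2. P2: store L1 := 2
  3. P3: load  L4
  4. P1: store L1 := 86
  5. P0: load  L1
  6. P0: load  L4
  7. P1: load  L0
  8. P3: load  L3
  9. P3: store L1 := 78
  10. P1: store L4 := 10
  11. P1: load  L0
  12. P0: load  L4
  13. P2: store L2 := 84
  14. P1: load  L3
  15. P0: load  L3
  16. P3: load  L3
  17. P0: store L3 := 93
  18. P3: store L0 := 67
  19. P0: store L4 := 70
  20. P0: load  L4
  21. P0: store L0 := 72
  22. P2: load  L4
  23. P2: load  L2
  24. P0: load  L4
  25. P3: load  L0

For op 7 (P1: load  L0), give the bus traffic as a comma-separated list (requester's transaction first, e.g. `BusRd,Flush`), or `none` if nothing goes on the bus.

  op1 P1: load  L3 → I/S/I/I on L3; bus BusRd; mem=70
  op2 P2: store L1 := 2 → I/I/M/I on L1; bus BusRdX; mem=10
  op3 P3: load  L4 → I/I/I/S on L4; bus BusRd; mem=40
  op4 P1: store L1 := 86 → I/M/I/I on L1; bus BusRdX Flush; mem=2
  op5 P0: load  L1 → S/S/I/I on L1; bus BusRd Flush; mem=86
  op6 P0: load  L4 → S/I/I/S on L4; bus BusRd; mem=40
  op7 P1: load  L0 → I/S/I/I on L0; bus BusRd; mem=0
  op8 P3: load  L3 → I/S/I/S on L3; bus BusRd; mem=70
  op9 P3: store L1 := 78 → I/I/I/M on L1; bus BusRdX; mem=86
  op10 P1: store L4 := 10 → I/M/I/I on L4; bus BusRdX; mem=40
  op11 P1: load  L0 → I/S/I/I on L0; bus (none); mem=0
  op12 P0: load  L4 → S/S/I/I on L4; bus BusRd Flush; mem=10
  op13 P2: store L2 := 84 → I/I/M/I on L2; bus BusRdX; mem=10
  op14 P1: load  L3 → I/S/I/S on L3; bus (none); mem=70
  op15 P0: load  L3 → S/S/I/S on L3; bus BusRd; mem=70
  op16 P3: load  L3 → S/S/I/S on L3; bus (none); mem=70
  op17 P0: store L3 := 93 → M/I/I/I on L3; bus BusRdX; mem=70
  op18 P3: store L0 := 67 → I/I/I/M on L0; bus BusRdX; mem=0
  op19 P0: store L4 := 70 → M/I/I/I on L4; bus BusRdX; mem=10
  op20 P0: load  L4 → M/I/I/I on L4; bus (none); mem=10
  op21 P0: store L0 := 72 → M/I/I/I on L0; bus BusRdX Flush; mem=67
  op22 P2: load  L4 → S/I/S/I on L4; bus BusRd Flush; mem=70
  op23 P2: load  L2 → I/I/M/I on L2; bus (none); mem=10
  op24 P0: load  L4 → S/I/S/I on L4; bus (none); mem=70
  op25 P3: load  L0 → S/I/I/S on L0; bus BusRd Flush; mem=72

bus = BusRd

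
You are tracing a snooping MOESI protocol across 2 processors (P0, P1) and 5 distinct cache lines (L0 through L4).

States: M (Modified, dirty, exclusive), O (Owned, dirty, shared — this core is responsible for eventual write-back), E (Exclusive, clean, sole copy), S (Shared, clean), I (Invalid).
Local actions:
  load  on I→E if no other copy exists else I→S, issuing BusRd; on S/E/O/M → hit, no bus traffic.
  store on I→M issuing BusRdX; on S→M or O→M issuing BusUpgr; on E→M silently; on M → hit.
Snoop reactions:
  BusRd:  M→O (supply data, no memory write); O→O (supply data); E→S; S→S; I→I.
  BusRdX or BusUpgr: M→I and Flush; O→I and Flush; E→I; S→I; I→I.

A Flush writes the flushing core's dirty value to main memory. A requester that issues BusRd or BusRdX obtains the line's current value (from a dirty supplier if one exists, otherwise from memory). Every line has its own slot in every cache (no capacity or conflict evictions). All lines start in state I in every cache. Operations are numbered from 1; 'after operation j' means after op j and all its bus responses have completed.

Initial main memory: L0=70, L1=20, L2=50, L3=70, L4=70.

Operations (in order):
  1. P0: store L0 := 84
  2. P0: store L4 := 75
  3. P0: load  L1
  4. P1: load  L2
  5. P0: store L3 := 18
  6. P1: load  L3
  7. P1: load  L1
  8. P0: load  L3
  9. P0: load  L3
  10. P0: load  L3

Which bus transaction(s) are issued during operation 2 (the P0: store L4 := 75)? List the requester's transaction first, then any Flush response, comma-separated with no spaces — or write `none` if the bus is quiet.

[1] P0: store L0 := 84 | P0:M(84), P1:I | bus: BusRdX
[2] P0: store L4 := 75 | P0:M(75), P1:I | bus: BusRdX
[3] P0: load  L1 | P0:E(20), P1:I | bus: BusRd
[4] P1: load  L2 | P0:I, P1:E(50) | bus: BusRd
[5] P0: store L3 := 18 | P0:M(18), P1:I | bus: BusRdX
[6] P1: load  L3 | P0:O(18), P1:S(18) | bus: BusRd
[7] P1: load  L1 | P0:S(20), P1:S(20) | bus: BusRd
[8] P0: load  L3 | P0:O(18), P1:S(18) | bus: none
[9] P0: load  L3 | P0:O(18), P1:S(18) | bus: none
[10] P0: load  L3 | P0:O(18), P1:S(18) | bus: none

bus = BusRdX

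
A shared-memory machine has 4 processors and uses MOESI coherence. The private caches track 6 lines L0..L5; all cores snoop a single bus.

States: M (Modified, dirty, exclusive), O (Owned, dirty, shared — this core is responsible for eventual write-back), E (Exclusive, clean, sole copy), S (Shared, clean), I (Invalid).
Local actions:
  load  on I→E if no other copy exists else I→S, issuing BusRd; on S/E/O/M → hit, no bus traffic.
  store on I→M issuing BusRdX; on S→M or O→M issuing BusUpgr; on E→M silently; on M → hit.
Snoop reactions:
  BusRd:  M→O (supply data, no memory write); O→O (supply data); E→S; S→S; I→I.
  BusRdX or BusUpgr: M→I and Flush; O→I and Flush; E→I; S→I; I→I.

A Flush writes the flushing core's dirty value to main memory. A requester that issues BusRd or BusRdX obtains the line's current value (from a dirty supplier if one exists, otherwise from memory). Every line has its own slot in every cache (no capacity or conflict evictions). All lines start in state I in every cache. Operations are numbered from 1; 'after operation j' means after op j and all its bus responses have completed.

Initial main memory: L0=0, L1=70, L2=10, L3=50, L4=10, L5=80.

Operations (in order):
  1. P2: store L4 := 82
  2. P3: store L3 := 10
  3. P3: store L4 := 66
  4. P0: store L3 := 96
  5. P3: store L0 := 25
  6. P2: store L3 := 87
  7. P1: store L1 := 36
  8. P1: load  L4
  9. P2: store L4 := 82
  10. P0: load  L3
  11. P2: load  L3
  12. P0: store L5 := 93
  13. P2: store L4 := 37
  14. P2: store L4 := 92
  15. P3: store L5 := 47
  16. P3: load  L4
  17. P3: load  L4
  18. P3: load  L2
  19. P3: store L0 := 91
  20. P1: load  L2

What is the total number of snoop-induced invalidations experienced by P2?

1. P2: store L4 := 82  bus=[BusRdX]  L4: P0=I P1=I P2=M P3=I  mem[L4]=10
2. P3: store L3 := 10  bus=[BusRdX]  L3: P0=I P1=I P2=I P3=M  mem[L3]=50
3. P3: store L4 := 66  bus=[BusRdX,Flush]  L4: P0=I P1=I P2=I P3=M  mem[L4]=82
4. P0: store L3 := 96  bus=[BusRdX,Flush]  L3: P0=M P1=I P2=I P3=I  mem[L3]=10
5. P3: store L0 := 25  bus=[BusRdX]  L0: P0=I P1=I P2=I P3=M  mem[L0]=0
6. P2: store L3 := 87  bus=[BusRdX,Flush]  L3: P0=I P1=I P2=M P3=I  mem[L3]=96
7. P1: store L1 := 36  bus=[BusRdX]  L1: P0=I P1=M P2=I P3=I  mem[L1]=70
8. P1: load  L4  bus=[BusRd]  L4: P0=I P1=S P2=I P3=O  mem[L4]=82
9. P2: store L4 := 82  bus=[BusRdX,Flush]  L4: P0=I P1=I P2=M P3=I  mem[L4]=66
10. P0: load  L3  bus=[BusRd]  L3: P0=S P1=I P2=O P3=I  mem[L3]=96
11. P2: load  L3  bus=[-]  L3: P0=S P1=I P2=O P3=I  mem[L3]=96
12. P0: store L5 := 93  bus=[BusRdX]  L5: P0=M P1=I P2=I P3=I  mem[L5]=80
13. P2: store L4 := 37  bus=[-]  L4: P0=I P1=I P2=M P3=I  mem[L4]=66
14. P2: store L4 := 92  bus=[-]  L4: P0=I P1=I P2=M P3=I  mem[L4]=66
15. P3: store L5 := 47  bus=[BusRdX,Flush]  L5: P0=I P1=I P2=I P3=M  mem[L5]=93
16. P3: load  L4  bus=[BusRd]  L4: P0=I P1=I P2=O P3=S  mem[L4]=66
17. P3: load  L4  bus=[-]  L4: P0=I P1=I P2=O P3=S  mem[L4]=66
18. P3: load  L2  bus=[BusRd]  L2: P0=I P1=I P2=I P3=E  mem[L2]=10
19. P3: store L0 := 91  bus=[-]  L0: P0=I P1=I P2=I P3=M  mem[L0]=0
20. P1: load  L2  bus=[BusRd]  L2: P0=I P1=S P2=I P3=S  mem[L2]=10

invalidations = 1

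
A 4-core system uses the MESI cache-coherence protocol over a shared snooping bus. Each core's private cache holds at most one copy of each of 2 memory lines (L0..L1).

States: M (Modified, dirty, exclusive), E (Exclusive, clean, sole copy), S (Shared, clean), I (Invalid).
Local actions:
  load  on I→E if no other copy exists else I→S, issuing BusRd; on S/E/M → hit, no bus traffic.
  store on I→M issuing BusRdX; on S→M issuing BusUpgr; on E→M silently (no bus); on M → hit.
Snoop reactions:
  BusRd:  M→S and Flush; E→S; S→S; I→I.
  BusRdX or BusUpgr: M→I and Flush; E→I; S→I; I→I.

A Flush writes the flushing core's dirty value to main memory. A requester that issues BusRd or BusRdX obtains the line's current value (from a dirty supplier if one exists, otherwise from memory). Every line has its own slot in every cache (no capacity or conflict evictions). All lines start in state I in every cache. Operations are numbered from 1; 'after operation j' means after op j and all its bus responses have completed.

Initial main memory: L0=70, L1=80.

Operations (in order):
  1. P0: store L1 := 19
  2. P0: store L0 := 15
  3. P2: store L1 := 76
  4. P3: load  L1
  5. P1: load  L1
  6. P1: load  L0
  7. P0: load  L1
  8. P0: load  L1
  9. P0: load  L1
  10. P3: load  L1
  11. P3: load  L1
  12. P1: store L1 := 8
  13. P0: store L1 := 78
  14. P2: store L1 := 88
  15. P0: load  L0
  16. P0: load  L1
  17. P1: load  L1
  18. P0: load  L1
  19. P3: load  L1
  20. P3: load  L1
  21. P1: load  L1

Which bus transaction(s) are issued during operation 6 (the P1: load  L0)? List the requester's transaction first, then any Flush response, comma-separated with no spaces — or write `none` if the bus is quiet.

bus = BusRd,Flush

  op1 P0: store L1 := 19 → M/I/I/I on L1; bus BusRdX; mem=80
  op2 P0: store L0 := 15 → M/I/I/I on L0; bus BusRdX; mem=70
  op3 P2: store L1 := 76 → I/I/M/I on L1; bus BusRdX Flush; mem=19
  op4 P3: load  L1 → I/I/S/S on L1; bus BusRd Flush; mem=76
  op5 P1: load  L1 → I/S/S/S on L1; bus BusRd; mem=76
  op6 P1: load  L0 → S/S/I/I on L0; bus BusRd Flush; mem=15
  op7 P0: load  L1 → S/S/S/S on L1; bus BusRd; mem=76
  op8 P0: load  L1 → S/S/S/S on L1; bus (none); mem=76
  op9 P0: load  L1 → S/S/S/S on L1; bus (none); mem=76
  op10 P3: load  L1 → S/S/S/S on L1; bus (none); mem=76
  op11 P3: load  L1 → S/S/S/S on L1; bus (none); mem=76
  op12 P1: store L1 := 8 → I/M/I/I on L1; bus BusUpgr; mem=76
  op13 P0: store L1 := 78 → M/I/I/I on L1; bus BusRdX Flush; mem=8
  op14 P2: store L1 := 88 → I/I/M/I on L1; bus BusRdX Flush; mem=78
  op15 P0: load  L0 → S/S/I/I on L0; bus (none); mem=15
  op16 P0: load  L1 → S/I/S/I on L1; bus BusRd Flush; mem=88
  op17 P1: load  L1 → S/S/S/I on L1; bus BusRd; mem=88
  op18 P0: load  L1 → S/S/S/I on L1; bus (none); mem=88
  op19 P3: load  L1 → S/S/S/S on L1; bus BusRd; mem=88
  op20 P3: load  L1 → S/S/S/S on L1; bus (none); mem=88
  op21 P1: load  L1 → S/S/S/S on L1; bus (none); mem=88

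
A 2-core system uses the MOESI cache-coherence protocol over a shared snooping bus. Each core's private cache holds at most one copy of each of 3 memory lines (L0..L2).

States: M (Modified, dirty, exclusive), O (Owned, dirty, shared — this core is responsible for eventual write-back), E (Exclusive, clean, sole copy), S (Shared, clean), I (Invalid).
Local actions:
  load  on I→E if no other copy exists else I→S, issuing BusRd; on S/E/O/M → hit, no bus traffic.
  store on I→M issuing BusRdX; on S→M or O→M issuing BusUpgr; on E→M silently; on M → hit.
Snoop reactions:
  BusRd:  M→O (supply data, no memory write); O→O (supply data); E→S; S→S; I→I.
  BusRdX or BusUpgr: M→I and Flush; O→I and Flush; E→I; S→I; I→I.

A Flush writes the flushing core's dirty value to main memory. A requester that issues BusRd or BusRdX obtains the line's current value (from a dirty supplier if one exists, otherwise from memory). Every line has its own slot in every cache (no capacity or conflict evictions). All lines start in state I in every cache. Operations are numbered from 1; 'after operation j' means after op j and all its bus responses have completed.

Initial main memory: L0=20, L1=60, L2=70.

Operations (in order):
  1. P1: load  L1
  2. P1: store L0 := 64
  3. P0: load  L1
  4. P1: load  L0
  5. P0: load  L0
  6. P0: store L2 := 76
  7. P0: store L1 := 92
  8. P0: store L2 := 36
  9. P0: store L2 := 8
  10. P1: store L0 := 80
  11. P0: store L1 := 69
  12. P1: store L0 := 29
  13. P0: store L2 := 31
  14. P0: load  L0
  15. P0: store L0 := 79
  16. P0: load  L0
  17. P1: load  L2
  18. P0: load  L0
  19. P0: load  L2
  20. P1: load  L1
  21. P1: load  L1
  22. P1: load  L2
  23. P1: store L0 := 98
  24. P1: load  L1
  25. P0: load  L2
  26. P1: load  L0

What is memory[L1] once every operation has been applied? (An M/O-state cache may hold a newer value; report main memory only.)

memory[L1] = 60

  op1 P1: load  L1 → I/E on L1; bus BusRd; mem=60
  op2 P1: store L0 := 64 → I/M on L0; bus BusRdX; mem=20
  op3 P0: load  L1 → S/S on L1; bus BusRd; mem=60
  op4 P1: load  L0 → I/M on L0; bus (none); mem=20
  op5 P0: load  L0 → S/O on L0; bus BusRd; mem=20
  op6 P0: store L2 := 76 → M/I on L2; bus BusRdX; mem=70
  op7 P0: store L1 := 92 → M/I on L1; bus BusUpgr; mem=60
  op8 P0: store L2 := 36 → M/I on L2; bus (none); mem=70
  op9 P0: store L2 := 8 → M/I on L2; bus (none); mem=70
  op10 P1: store L0 := 80 → I/M on L0; bus BusUpgr; mem=20
  op11 P0: store L1 := 69 → M/I on L1; bus (none); mem=60
  op12 P1: store L0 := 29 → I/M on L0; bus (none); mem=20
  op13 P0: store L2 := 31 → M/I on L2; bus (none); mem=70
  op14 P0: load  L0 → S/O on L0; bus BusRd; mem=20
  op15 P0: store L0 := 79 → M/I on L0; bus BusUpgr Flush; mem=29
  op16 P0: load  L0 → M/I on L0; bus (none); mem=29
  op17 P1: load  L2 → O/S on L2; bus BusRd; mem=70
  op18 P0: load  L0 → M/I on L0; bus (none); mem=29
  op19 P0: load  L2 → O/S on L2; bus (none); mem=70
  op20 P1: load  L1 → O/S on L1; bus BusRd; mem=60
  op21 P1: load  L1 → O/S on L1; bus (none); mem=60
  op22 P1: load  L2 → O/S on L2; bus (none); mem=70
  op23 P1: store L0 := 98 → I/M on L0; bus BusRdX Flush; mem=79
  op24 P1: load  L1 → O/S on L1; bus (none); mem=60
  op25 P0: load  L2 → O/S on L2; bus (none); mem=70
  op26 P1: load  L0 → I/M on L0; bus (none); mem=79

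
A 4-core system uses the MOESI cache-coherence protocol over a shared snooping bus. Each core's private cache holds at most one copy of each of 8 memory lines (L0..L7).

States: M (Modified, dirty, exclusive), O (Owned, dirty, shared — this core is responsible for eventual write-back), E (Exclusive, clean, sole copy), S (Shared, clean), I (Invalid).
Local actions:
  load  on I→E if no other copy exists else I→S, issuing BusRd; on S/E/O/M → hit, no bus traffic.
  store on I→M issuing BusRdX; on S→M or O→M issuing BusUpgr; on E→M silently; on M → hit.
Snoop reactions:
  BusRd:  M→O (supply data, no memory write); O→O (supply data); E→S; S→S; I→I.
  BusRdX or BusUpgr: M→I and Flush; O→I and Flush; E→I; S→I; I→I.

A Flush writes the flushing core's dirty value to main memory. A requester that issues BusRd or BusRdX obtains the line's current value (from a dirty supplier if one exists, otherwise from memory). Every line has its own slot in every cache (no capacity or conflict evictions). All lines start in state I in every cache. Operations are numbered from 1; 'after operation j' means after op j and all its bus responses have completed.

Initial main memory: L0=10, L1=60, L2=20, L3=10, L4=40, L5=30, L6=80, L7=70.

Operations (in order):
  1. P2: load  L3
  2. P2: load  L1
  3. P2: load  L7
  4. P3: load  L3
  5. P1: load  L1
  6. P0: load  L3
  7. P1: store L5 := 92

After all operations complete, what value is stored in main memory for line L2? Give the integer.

  op1 P2: load  L3 → I/I/E/I on L3; bus BusRd; mem=10
  op2 P2: load  L1 → I/I/E/I on L1; bus BusRd; mem=60
  op3 P2: load  L7 → I/I/E/I on L7; bus BusRd; mem=70
  op4 P3: load  L3 → I/I/S/S on L3; bus BusRd; mem=10
  op5 P1: load  L1 → I/S/S/I on L1; bus BusRd; mem=60
  op6 P0: load  L3 → S/I/S/S on L3; bus BusRd; mem=10
  op7 P1: store L5 := 92 → I/M/I/I on L5; bus BusRdX; mem=30

memory[L2] = 20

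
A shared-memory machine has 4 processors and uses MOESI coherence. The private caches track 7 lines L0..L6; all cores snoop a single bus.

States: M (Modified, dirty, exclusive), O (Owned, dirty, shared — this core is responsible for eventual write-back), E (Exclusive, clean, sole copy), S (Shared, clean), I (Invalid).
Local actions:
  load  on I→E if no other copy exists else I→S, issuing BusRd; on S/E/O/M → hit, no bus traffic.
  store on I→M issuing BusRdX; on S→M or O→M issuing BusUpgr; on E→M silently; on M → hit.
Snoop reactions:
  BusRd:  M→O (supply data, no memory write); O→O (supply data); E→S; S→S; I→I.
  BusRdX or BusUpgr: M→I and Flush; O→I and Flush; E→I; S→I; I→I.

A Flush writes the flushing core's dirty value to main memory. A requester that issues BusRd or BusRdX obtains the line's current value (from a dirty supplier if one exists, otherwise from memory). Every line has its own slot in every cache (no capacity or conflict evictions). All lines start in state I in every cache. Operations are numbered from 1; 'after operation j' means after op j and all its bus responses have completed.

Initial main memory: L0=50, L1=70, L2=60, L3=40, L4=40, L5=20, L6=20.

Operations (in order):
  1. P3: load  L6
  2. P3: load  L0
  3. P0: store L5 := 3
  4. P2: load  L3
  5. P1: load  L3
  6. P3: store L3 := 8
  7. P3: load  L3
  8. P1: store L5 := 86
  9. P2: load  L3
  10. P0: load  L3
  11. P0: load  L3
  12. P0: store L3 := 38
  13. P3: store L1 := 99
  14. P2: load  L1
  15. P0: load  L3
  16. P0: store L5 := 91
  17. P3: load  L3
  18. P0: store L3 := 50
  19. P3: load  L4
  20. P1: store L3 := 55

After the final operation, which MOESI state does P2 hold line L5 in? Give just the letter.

state = I

[1] P3: load  L6 | P0:I, P1:I, P2:I, P3:E(20) | bus: BusRd
[2] P3: load  L0 | P0:I, P1:I, P2:I, P3:E(50) | bus: BusRd
[3] P0: store L5 := 3 | P0:M(3), P1:I, P2:I, P3:I | bus: BusRdX
[4] P2: load  L3 | P0:I, P1:I, P2:E(40), P3:I | bus: BusRd
[5] P1: load  L3 | P0:I, P1:S(40), P2:S(40), P3:I | bus: BusRd
[6] P3: store L3 := 8 | P0:I, P1:I, P2:I, P3:M(8) | bus: BusRdX
[7] P3: load  L3 | P0:I, P1:I, P2:I, P3:M(8) | bus: none
[8] P1: store L5 := 86 | P0:I, P1:M(86), P2:I, P3:I | bus: BusRdX,Flush
[9] P2: load  L3 | P0:I, P1:I, P2:S(8), P3:O(8) | bus: BusRd
[10] P0: load  L3 | P0:S(8), P1:I, P2:S(8), P3:O(8) | bus: BusRd
[11] P0: load  L3 | P0:S(8), P1:I, P2:S(8), P3:O(8) | bus: none
[12] P0: store L3 := 38 | P0:M(38), P1:I, P2:I, P3:I | bus: BusUpgr,Flush
[13] P3: store L1 := 99 | P0:I, P1:I, P2:I, P3:M(99) | bus: BusRdX
[14] P2: load  L1 | P0:I, P1:I, P2:S(99), P3:O(99) | bus: BusRd
[15] P0: load  L3 | P0:M(38), P1:I, P2:I, P3:I | bus: none
[16] P0: store L5 := 91 | P0:M(91), P1:I, P2:I, P3:I | bus: BusRdX,Flush
[17] P3: load  L3 | P0:O(38), P1:I, P2:I, P3:S(38) | bus: BusRd
[18] P0: store L3 := 50 | P0:M(50), P1:I, P2:I, P3:I | bus: BusUpgr
[19] P3: load  L4 | P0:I, P1:I, P2:I, P3:E(40) | bus: BusRd
[20] P1: store L3 := 55 | P0:I, P1:M(55), P2:I, P3:I | bus: BusRdX,Flush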